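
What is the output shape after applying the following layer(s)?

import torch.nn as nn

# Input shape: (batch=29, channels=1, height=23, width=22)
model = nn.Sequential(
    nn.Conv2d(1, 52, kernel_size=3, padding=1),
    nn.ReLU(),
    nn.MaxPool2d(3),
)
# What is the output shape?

Input shape: (29, 1, 23, 22)
  -> after Conv2d: (29, 52, 23, 22)
  -> after ReLU: (29, 52, 23, 22)
Output shape: (29, 52, 7, 7)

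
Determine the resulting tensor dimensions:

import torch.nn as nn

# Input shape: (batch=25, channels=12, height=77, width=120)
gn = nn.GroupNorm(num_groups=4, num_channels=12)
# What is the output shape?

Input shape: (25, 12, 77, 120)
Output shape: (25, 12, 77, 120)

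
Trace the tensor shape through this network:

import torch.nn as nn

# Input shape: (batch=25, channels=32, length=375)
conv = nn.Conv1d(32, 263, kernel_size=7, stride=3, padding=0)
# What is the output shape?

Input shape: (25, 32, 375)
Output shape: (25, 263, 123)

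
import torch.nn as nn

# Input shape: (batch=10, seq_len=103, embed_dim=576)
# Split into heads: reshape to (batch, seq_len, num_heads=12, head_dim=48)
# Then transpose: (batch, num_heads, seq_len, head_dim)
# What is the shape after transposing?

Input shape: (10, 103, 576)
  -> after reshape: (10, 103, 12, 48)
Output shape: (10, 12, 103, 48)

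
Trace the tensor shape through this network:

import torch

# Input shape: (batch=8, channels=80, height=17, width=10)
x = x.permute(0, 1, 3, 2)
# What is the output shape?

Input shape: (8, 80, 17, 10)
Output shape: (8, 80, 10, 17)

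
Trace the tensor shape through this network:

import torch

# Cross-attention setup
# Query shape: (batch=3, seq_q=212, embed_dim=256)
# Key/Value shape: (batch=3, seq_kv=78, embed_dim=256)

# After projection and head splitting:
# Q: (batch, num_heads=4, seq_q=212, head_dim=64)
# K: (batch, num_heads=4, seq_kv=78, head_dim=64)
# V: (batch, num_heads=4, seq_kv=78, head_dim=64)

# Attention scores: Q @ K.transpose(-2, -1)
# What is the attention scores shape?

Input shape: (3, 212, 256)
Output shape: (3, 4, 212, 78)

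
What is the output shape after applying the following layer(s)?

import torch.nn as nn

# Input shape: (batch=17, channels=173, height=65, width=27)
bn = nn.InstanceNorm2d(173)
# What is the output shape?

Input shape: (17, 173, 65, 27)
Output shape: (17, 173, 65, 27)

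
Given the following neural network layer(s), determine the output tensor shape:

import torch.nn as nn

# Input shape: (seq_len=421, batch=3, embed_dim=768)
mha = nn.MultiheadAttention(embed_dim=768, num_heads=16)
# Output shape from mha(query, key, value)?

Input shape: (421, 3, 768)
Output shape: (421, 3, 768)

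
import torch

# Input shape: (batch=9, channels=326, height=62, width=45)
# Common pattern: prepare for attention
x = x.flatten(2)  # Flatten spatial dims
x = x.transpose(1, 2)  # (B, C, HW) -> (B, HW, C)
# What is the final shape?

Input shape: (9, 326, 62, 45)
  -> after flatten(2): (9, 326, 2790)
Output shape: (9, 2790, 326)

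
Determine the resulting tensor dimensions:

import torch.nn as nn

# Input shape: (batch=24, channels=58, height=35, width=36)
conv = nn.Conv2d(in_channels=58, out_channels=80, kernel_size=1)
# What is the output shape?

Input shape: (24, 58, 35, 36)
Output shape: (24, 80, 35, 36)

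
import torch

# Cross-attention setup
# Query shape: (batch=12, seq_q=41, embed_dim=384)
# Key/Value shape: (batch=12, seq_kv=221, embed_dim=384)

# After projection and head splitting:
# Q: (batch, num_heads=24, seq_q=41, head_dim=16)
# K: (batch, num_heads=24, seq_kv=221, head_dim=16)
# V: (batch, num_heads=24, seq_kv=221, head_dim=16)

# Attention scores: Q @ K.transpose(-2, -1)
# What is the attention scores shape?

Input shape: (12, 41, 384)
Output shape: (12, 24, 41, 221)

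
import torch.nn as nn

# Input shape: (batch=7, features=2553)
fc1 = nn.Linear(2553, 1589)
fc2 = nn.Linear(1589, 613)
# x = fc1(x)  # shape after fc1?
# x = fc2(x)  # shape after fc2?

Input shape: (7, 2553)
  -> after fc1: (7, 1589)
Output shape: (7, 613)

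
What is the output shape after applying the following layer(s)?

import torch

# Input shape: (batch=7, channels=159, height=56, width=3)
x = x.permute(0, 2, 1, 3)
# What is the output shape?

Input shape: (7, 159, 56, 3)
Output shape: (7, 56, 159, 3)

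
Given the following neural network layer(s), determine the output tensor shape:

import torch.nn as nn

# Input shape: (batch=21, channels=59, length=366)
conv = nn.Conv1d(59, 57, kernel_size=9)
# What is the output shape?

Input shape: (21, 59, 366)
Output shape: (21, 57, 358)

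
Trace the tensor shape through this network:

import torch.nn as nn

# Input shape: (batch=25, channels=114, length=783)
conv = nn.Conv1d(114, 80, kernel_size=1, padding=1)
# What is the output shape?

Input shape: (25, 114, 783)
Output shape: (25, 80, 785)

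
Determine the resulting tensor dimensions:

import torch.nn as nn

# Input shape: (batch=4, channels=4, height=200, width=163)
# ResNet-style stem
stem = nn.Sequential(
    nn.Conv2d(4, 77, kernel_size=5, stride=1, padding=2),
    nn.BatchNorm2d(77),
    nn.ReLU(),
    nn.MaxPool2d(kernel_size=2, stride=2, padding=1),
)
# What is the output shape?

Input shape: (4, 4, 200, 163)
  -> after Conv2d 5x5 stride=1: (4, 77, 200, 163)
Output shape: (4, 77, 101, 82)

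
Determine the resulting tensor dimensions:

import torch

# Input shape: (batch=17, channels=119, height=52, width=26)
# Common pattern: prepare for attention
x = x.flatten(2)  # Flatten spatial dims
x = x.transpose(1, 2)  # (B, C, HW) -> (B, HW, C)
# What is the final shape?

Input shape: (17, 119, 52, 26)
  -> after flatten(2): (17, 119, 1352)
Output shape: (17, 1352, 119)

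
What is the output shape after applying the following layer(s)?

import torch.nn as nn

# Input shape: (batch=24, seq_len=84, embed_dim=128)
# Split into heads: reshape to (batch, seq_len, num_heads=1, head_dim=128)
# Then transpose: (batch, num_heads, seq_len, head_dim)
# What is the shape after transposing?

Input shape: (24, 84, 128)
  -> after reshape: (24, 84, 1, 128)
Output shape: (24, 1, 84, 128)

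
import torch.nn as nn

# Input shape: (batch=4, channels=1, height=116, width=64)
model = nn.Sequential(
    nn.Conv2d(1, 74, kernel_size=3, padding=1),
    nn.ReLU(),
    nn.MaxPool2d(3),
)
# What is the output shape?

Input shape: (4, 1, 116, 64)
  -> after Conv2d: (4, 74, 116, 64)
  -> after ReLU: (4, 74, 116, 64)
Output shape: (4, 74, 38, 21)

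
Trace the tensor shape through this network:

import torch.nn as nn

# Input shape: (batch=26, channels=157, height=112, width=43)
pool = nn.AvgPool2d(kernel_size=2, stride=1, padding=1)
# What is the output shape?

Input shape: (26, 157, 112, 43)
Output shape: (26, 157, 113, 44)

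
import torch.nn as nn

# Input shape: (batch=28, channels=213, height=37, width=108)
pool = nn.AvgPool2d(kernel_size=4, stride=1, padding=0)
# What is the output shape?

Input shape: (28, 213, 37, 108)
Output shape: (28, 213, 34, 105)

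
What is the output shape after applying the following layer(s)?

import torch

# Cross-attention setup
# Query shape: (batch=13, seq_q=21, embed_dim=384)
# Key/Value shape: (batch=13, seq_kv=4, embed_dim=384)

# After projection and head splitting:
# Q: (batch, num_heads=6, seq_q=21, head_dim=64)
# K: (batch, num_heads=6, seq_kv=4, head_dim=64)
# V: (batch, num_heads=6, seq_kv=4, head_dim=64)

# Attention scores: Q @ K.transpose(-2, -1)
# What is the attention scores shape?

Input shape: (13, 21, 384)
Output shape: (13, 6, 21, 4)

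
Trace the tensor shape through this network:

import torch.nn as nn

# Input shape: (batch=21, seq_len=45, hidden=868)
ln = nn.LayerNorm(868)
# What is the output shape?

Input shape: (21, 45, 868)
Output shape: (21, 45, 868)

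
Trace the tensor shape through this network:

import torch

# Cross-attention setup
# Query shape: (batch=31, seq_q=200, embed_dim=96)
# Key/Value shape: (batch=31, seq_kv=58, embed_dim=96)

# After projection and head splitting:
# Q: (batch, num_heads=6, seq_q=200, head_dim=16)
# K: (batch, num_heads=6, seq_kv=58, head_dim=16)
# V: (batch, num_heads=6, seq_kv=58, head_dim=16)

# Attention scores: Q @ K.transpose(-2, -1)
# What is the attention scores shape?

Input shape: (31, 200, 96)
Output shape: (31, 6, 200, 58)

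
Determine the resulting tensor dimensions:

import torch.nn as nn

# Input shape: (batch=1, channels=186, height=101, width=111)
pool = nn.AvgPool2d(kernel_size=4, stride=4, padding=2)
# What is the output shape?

Input shape: (1, 186, 101, 111)
Output shape: (1, 186, 26, 28)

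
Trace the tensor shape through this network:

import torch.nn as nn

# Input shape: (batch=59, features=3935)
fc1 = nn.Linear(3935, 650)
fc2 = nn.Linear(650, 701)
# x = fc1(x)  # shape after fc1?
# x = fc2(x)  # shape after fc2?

Input shape: (59, 3935)
  -> after fc1: (59, 650)
Output shape: (59, 701)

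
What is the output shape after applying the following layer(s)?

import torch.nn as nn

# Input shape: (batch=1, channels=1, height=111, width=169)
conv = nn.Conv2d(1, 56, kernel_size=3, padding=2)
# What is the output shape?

Input shape: (1, 1, 111, 169)
Output shape: (1, 56, 113, 171)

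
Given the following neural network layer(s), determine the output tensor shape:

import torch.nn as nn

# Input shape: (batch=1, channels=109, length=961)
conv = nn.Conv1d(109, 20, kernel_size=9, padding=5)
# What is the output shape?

Input shape: (1, 109, 961)
Output shape: (1, 20, 963)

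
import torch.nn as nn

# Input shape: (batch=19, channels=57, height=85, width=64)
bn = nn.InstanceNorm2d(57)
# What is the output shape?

Input shape: (19, 57, 85, 64)
Output shape: (19, 57, 85, 64)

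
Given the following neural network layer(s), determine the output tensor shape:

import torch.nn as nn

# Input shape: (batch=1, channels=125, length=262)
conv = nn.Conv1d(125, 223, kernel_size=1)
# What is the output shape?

Input shape: (1, 125, 262)
Output shape: (1, 223, 262)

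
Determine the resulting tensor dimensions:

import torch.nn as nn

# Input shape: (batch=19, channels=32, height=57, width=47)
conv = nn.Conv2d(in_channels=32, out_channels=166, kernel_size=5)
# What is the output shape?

Input shape: (19, 32, 57, 47)
Output shape: (19, 166, 53, 43)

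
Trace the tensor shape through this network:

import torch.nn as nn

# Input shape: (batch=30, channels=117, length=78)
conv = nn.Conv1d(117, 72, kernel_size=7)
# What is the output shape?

Input shape: (30, 117, 78)
Output shape: (30, 72, 72)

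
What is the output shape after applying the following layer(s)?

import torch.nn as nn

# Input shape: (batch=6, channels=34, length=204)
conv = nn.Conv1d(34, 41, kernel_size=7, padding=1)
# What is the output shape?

Input shape: (6, 34, 204)
Output shape: (6, 41, 200)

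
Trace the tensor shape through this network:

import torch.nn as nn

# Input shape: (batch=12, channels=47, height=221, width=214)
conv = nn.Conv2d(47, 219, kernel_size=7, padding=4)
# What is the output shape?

Input shape: (12, 47, 221, 214)
Output shape: (12, 219, 223, 216)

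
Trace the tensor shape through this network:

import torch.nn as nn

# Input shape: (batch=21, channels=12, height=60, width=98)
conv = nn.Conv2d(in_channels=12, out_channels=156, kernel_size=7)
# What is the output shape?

Input shape: (21, 12, 60, 98)
Output shape: (21, 156, 54, 92)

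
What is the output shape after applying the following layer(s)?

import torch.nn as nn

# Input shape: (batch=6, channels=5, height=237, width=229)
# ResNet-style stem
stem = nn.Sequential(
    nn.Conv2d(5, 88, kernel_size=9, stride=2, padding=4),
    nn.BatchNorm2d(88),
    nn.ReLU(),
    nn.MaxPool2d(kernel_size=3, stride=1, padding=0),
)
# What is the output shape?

Input shape: (6, 5, 237, 229)
  -> after Conv2d 9x9 stride=2: (6, 88, 119, 115)
Output shape: (6, 88, 117, 113)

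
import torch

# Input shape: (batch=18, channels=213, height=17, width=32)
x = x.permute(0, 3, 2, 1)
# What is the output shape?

Input shape: (18, 213, 17, 32)
Output shape: (18, 32, 17, 213)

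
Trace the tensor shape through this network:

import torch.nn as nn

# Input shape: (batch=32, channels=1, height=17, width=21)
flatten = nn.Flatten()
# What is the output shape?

Input shape: (32, 1, 17, 21)
Output shape: (32, 357)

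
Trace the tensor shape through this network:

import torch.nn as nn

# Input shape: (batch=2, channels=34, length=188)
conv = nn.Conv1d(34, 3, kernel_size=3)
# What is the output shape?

Input shape: (2, 34, 188)
Output shape: (2, 3, 186)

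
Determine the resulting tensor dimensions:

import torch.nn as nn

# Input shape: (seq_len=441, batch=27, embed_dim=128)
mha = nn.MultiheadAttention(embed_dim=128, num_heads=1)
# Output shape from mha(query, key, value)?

Input shape: (441, 27, 128)
Output shape: (441, 27, 128)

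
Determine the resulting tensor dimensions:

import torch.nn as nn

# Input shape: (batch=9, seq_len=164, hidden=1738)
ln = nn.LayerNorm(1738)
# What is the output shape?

Input shape: (9, 164, 1738)
Output shape: (9, 164, 1738)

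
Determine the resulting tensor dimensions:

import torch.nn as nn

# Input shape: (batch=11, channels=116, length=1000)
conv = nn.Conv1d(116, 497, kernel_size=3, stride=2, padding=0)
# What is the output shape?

Input shape: (11, 116, 1000)
Output shape: (11, 497, 499)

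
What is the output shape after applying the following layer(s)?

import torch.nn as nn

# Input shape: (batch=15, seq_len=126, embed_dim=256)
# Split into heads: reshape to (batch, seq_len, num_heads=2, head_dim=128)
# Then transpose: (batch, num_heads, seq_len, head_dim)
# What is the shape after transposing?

Input shape: (15, 126, 256)
  -> after reshape: (15, 126, 2, 128)
Output shape: (15, 2, 126, 128)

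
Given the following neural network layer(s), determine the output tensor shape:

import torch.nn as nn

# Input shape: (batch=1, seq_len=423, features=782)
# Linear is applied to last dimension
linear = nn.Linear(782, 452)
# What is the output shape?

Input shape: (1, 423, 782)
Output shape: (1, 423, 452)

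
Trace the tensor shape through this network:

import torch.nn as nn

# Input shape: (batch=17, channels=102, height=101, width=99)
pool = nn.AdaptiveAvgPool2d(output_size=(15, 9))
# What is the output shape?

Input shape: (17, 102, 101, 99)
Output shape: (17, 102, 15, 9)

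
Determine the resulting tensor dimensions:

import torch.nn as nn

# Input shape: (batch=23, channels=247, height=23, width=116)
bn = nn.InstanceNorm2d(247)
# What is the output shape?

Input shape: (23, 247, 23, 116)
Output shape: (23, 247, 23, 116)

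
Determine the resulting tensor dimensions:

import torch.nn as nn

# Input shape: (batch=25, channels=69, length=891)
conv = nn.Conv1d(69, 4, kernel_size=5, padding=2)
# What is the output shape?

Input shape: (25, 69, 891)
Output shape: (25, 4, 891)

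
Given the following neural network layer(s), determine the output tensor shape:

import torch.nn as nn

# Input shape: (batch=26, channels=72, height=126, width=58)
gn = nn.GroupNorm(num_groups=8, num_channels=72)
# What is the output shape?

Input shape: (26, 72, 126, 58)
Output shape: (26, 72, 126, 58)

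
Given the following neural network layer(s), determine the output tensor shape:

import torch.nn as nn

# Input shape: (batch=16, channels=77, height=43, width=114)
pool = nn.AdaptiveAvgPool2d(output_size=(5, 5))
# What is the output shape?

Input shape: (16, 77, 43, 114)
Output shape: (16, 77, 5, 5)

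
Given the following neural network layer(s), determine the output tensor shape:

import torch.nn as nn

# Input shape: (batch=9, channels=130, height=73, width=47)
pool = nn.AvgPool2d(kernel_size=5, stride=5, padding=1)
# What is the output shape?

Input shape: (9, 130, 73, 47)
Output shape: (9, 130, 15, 9)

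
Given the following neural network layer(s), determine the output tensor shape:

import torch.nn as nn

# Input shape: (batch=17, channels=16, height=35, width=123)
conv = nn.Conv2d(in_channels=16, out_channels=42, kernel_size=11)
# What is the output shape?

Input shape: (17, 16, 35, 123)
Output shape: (17, 42, 25, 113)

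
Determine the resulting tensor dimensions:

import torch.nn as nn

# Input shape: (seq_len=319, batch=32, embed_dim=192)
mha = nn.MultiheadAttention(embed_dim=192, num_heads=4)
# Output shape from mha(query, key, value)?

Input shape: (319, 32, 192)
Output shape: (319, 32, 192)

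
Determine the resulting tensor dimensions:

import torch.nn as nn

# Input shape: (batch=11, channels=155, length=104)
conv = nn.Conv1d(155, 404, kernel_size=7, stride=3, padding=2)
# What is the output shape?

Input shape: (11, 155, 104)
Output shape: (11, 404, 34)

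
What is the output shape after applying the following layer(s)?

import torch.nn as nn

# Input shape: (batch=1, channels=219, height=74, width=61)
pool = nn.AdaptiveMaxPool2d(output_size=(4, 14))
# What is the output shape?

Input shape: (1, 219, 74, 61)
Output shape: (1, 219, 4, 14)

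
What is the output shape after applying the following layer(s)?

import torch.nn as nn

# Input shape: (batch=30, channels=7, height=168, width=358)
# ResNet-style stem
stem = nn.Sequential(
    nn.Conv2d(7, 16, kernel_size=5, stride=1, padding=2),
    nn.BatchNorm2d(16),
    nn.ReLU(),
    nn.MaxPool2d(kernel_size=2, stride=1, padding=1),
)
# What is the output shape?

Input shape: (30, 7, 168, 358)
  -> after Conv2d 5x5 stride=1: (30, 16, 168, 358)
Output shape: (30, 16, 169, 359)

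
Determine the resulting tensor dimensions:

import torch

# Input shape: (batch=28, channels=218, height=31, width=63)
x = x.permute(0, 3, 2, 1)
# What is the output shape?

Input shape: (28, 218, 31, 63)
Output shape: (28, 63, 31, 218)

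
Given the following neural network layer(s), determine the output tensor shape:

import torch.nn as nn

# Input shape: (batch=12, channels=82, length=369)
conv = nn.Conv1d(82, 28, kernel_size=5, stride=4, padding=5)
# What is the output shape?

Input shape: (12, 82, 369)
Output shape: (12, 28, 94)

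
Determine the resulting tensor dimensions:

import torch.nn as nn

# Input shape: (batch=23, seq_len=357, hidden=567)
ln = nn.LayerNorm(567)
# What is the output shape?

Input shape: (23, 357, 567)
Output shape: (23, 357, 567)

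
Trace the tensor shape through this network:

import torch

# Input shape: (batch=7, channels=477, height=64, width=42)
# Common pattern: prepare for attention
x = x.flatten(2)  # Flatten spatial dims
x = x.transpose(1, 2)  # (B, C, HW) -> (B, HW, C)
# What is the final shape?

Input shape: (7, 477, 64, 42)
  -> after flatten(2): (7, 477, 2688)
Output shape: (7, 2688, 477)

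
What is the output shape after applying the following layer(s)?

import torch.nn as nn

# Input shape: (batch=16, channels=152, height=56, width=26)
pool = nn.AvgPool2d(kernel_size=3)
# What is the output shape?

Input shape: (16, 152, 56, 26)
Output shape: (16, 152, 18, 8)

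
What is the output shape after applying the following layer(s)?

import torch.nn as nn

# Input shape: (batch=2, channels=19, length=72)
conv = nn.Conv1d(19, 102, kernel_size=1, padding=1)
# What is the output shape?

Input shape: (2, 19, 72)
Output shape: (2, 102, 74)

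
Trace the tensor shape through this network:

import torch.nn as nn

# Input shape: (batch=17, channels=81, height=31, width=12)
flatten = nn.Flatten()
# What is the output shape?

Input shape: (17, 81, 31, 12)
Output shape: (17, 30132)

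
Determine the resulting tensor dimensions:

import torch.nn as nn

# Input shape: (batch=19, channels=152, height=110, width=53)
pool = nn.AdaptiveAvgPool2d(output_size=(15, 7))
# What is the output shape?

Input shape: (19, 152, 110, 53)
Output shape: (19, 152, 15, 7)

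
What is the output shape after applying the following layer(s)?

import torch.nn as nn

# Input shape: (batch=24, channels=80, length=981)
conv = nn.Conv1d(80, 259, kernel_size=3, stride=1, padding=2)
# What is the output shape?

Input shape: (24, 80, 981)
Output shape: (24, 259, 983)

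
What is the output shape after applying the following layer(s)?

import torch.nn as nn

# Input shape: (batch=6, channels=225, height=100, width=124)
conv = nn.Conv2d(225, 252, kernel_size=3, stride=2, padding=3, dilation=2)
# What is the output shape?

Input shape: (6, 225, 100, 124)
Output shape: (6, 252, 51, 63)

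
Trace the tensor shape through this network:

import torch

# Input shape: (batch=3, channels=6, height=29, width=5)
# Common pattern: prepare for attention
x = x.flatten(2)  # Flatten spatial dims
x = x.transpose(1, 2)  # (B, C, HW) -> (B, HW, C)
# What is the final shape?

Input shape: (3, 6, 29, 5)
  -> after flatten(2): (3, 6, 145)
Output shape: (3, 145, 6)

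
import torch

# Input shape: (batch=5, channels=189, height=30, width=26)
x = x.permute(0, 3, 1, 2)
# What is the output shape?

Input shape: (5, 189, 30, 26)
Output shape: (5, 26, 189, 30)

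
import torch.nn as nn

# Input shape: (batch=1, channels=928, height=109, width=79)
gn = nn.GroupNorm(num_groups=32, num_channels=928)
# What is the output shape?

Input shape: (1, 928, 109, 79)
Output shape: (1, 928, 109, 79)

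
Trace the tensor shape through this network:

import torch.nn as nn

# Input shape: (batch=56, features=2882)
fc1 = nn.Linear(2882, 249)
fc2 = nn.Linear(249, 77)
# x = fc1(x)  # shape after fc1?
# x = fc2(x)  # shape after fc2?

Input shape: (56, 2882)
  -> after fc1: (56, 249)
Output shape: (56, 77)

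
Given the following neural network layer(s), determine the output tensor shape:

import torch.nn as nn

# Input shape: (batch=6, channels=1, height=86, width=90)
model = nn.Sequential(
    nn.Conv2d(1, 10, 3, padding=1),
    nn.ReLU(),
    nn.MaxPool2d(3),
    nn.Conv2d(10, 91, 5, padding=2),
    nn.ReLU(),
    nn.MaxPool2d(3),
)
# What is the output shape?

Input shape: (6, 1, 86, 90)
  -> after first Conv2d: (6, 10, 86, 90)
  -> after first MaxPool2d: (6, 10, 28, 30)
  -> after second Conv2d: (6, 91, 28, 30)
Output shape: (6, 91, 9, 10)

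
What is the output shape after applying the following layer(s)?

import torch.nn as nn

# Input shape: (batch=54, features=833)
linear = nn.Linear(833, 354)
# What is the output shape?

Input shape: (54, 833)
Output shape: (54, 354)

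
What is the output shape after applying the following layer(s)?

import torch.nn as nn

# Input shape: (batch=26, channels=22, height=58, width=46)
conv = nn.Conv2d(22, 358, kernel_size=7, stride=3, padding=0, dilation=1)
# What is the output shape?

Input shape: (26, 22, 58, 46)
Output shape: (26, 358, 18, 14)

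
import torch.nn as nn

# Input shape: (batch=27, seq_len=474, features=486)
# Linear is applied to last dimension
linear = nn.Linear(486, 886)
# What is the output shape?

Input shape: (27, 474, 486)
Output shape: (27, 474, 886)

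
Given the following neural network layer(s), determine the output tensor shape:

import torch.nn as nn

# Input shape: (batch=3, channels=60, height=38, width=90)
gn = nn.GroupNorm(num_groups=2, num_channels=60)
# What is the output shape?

Input shape: (3, 60, 38, 90)
Output shape: (3, 60, 38, 90)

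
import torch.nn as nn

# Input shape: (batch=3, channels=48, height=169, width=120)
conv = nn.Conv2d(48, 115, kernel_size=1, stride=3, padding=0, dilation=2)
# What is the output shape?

Input shape: (3, 48, 169, 120)
Output shape: (3, 115, 57, 40)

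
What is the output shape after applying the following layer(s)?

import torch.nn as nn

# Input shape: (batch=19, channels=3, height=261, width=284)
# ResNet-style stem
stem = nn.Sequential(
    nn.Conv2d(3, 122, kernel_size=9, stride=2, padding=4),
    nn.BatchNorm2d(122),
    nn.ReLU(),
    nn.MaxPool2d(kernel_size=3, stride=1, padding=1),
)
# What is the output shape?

Input shape: (19, 3, 261, 284)
  -> after Conv2d 9x9 stride=2: (19, 122, 131, 142)
Output shape: (19, 122, 131, 142)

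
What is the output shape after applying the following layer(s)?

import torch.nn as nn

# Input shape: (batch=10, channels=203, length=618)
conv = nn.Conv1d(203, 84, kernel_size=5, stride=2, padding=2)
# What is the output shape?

Input shape: (10, 203, 618)
Output shape: (10, 84, 309)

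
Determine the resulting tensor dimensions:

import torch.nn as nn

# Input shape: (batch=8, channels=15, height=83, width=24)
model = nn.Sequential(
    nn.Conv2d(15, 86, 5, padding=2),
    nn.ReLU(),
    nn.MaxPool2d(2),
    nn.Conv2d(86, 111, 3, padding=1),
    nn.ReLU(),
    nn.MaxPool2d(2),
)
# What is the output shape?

Input shape: (8, 15, 83, 24)
  -> after first Conv2d: (8, 86, 83, 24)
  -> after first MaxPool2d: (8, 86, 41, 12)
  -> after second Conv2d: (8, 111, 41, 12)
Output shape: (8, 111, 20, 6)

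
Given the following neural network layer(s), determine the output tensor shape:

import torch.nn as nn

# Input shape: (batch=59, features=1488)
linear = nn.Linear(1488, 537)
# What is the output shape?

Input shape: (59, 1488)
Output shape: (59, 537)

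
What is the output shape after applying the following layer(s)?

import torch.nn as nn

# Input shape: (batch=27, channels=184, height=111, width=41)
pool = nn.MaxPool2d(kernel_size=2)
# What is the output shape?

Input shape: (27, 184, 111, 41)
Output shape: (27, 184, 55, 20)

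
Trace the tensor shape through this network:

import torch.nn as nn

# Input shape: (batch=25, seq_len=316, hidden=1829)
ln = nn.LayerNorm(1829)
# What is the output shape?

Input shape: (25, 316, 1829)
Output shape: (25, 316, 1829)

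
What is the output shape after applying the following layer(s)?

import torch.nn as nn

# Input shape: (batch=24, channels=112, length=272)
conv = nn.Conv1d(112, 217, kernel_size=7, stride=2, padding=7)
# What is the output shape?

Input shape: (24, 112, 272)
Output shape: (24, 217, 140)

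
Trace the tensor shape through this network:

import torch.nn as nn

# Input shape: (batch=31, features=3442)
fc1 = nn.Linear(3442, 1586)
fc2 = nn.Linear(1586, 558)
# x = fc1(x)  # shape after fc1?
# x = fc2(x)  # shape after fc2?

Input shape: (31, 3442)
  -> after fc1: (31, 1586)
Output shape: (31, 558)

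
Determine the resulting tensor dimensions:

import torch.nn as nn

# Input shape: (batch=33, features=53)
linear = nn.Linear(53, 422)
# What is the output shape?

Input shape: (33, 53)
Output shape: (33, 422)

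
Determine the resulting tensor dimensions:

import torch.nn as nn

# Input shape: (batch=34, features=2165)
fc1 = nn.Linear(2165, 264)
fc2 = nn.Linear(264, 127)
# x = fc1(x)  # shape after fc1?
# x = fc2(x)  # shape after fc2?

Input shape: (34, 2165)
  -> after fc1: (34, 264)
Output shape: (34, 127)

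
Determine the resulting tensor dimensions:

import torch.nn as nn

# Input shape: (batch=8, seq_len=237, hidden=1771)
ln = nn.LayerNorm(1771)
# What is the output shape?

Input shape: (8, 237, 1771)
Output shape: (8, 237, 1771)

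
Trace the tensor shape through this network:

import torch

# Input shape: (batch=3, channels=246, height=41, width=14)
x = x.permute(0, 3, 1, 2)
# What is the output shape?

Input shape: (3, 246, 41, 14)
Output shape: (3, 14, 246, 41)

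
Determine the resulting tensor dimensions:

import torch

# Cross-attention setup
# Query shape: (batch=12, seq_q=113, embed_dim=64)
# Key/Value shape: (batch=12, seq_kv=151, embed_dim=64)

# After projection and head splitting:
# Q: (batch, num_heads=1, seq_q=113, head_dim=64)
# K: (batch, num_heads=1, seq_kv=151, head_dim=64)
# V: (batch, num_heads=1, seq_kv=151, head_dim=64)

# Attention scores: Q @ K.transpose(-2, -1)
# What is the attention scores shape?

Input shape: (12, 113, 64)
Output shape: (12, 1, 113, 151)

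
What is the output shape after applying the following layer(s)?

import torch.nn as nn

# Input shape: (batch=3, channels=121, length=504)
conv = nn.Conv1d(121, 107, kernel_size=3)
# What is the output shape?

Input shape: (3, 121, 504)
Output shape: (3, 107, 502)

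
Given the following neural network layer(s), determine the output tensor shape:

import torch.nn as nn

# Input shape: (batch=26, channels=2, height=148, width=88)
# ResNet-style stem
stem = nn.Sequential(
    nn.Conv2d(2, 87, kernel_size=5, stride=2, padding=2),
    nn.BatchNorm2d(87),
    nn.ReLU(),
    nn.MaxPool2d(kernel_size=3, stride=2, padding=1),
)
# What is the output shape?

Input shape: (26, 2, 148, 88)
  -> after Conv2d 5x5 stride=2: (26, 87, 74, 44)
Output shape: (26, 87, 37, 22)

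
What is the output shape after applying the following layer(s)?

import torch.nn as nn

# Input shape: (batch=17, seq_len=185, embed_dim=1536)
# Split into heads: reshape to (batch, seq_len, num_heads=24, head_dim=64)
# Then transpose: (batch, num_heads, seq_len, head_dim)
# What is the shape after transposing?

Input shape: (17, 185, 1536)
  -> after reshape: (17, 185, 24, 64)
Output shape: (17, 24, 185, 64)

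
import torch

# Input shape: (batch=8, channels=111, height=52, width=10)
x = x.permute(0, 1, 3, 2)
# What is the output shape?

Input shape: (8, 111, 52, 10)
Output shape: (8, 111, 10, 52)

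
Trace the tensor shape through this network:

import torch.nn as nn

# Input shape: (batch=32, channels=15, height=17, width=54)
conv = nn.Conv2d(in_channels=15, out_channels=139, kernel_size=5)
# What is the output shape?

Input shape: (32, 15, 17, 54)
Output shape: (32, 139, 13, 50)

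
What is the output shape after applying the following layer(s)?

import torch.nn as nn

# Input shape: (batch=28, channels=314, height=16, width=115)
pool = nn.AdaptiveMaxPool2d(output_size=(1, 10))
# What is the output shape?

Input shape: (28, 314, 16, 115)
Output shape: (28, 314, 1, 10)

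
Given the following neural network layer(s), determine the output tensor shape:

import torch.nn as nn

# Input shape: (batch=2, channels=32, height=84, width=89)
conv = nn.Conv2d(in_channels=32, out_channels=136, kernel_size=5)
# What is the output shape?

Input shape: (2, 32, 84, 89)
Output shape: (2, 136, 80, 85)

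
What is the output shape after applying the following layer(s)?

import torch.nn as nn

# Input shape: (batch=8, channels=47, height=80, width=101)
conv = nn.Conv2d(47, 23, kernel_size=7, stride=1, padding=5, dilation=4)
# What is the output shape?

Input shape: (8, 47, 80, 101)
Output shape: (8, 23, 66, 87)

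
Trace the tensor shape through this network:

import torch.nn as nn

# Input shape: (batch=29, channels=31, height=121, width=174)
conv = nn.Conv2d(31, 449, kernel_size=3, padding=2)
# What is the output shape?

Input shape: (29, 31, 121, 174)
Output shape: (29, 449, 123, 176)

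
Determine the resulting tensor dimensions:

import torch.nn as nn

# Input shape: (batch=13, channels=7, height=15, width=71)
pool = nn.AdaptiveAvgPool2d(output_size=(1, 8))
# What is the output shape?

Input shape: (13, 7, 15, 71)
Output shape: (13, 7, 1, 8)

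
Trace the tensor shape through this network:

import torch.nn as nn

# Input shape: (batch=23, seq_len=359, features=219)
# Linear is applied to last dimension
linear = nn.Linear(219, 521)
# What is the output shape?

Input shape: (23, 359, 219)
Output shape: (23, 359, 521)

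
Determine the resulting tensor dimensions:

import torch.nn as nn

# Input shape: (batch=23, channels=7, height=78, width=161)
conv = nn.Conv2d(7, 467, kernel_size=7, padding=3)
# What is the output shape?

Input shape: (23, 7, 78, 161)
Output shape: (23, 467, 78, 161)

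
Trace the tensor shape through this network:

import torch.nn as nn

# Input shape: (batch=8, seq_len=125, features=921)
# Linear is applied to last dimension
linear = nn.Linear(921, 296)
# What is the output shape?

Input shape: (8, 125, 921)
Output shape: (8, 125, 296)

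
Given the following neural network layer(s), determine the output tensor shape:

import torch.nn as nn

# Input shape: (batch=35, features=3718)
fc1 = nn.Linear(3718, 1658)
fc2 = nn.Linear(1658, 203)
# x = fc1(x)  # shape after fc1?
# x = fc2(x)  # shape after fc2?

Input shape: (35, 3718)
  -> after fc1: (35, 1658)
Output shape: (35, 203)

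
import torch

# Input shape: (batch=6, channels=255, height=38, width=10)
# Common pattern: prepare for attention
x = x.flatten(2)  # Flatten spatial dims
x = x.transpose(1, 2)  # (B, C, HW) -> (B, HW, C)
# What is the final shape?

Input shape: (6, 255, 38, 10)
  -> after flatten(2): (6, 255, 380)
Output shape: (6, 380, 255)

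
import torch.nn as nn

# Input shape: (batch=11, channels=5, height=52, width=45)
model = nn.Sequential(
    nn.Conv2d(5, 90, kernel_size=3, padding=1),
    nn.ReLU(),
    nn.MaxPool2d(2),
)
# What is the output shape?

Input shape: (11, 5, 52, 45)
  -> after Conv2d: (11, 90, 52, 45)
  -> after ReLU: (11, 90, 52, 45)
Output shape: (11, 90, 26, 22)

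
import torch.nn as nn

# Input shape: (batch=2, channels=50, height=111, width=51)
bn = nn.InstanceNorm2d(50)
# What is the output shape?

Input shape: (2, 50, 111, 51)
Output shape: (2, 50, 111, 51)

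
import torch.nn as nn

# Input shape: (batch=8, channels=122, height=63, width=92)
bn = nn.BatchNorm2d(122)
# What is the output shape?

Input shape: (8, 122, 63, 92)
Output shape: (8, 122, 63, 92)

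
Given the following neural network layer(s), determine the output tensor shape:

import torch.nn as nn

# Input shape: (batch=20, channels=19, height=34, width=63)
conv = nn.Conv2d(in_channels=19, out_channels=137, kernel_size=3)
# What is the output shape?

Input shape: (20, 19, 34, 63)
Output shape: (20, 137, 32, 61)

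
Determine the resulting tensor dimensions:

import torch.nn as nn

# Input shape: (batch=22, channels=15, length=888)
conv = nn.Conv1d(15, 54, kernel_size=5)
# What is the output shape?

Input shape: (22, 15, 888)
Output shape: (22, 54, 884)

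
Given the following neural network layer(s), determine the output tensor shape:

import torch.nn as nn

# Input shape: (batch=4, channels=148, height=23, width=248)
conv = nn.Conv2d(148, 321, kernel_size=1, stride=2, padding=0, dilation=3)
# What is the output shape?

Input shape: (4, 148, 23, 248)
Output shape: (4, 321, 12, 124)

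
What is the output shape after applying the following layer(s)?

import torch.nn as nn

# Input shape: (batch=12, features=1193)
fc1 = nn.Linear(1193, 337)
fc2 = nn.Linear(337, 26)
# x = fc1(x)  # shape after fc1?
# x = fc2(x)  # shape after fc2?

Input shape: (12, 1193)
  -> after fc1: (12, 337)
Output shape: (12, 26)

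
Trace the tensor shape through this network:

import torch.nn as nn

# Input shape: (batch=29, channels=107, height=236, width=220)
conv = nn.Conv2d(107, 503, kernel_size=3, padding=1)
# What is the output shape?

Input shape: (29, 107, 236, 220)
Output shape: (29, 503, 236, 220)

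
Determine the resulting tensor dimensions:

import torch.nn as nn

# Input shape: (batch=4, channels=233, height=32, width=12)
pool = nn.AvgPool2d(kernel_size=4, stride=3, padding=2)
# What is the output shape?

Input shape: (4, 233, 32, 12)
Output shape: (4, 233, 11, 5)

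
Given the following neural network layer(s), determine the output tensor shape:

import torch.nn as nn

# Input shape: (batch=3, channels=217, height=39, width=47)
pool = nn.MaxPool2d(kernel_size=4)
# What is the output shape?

Input shape: (3, 217, 39, 47)
Output shape: (3, 217, 9, 11)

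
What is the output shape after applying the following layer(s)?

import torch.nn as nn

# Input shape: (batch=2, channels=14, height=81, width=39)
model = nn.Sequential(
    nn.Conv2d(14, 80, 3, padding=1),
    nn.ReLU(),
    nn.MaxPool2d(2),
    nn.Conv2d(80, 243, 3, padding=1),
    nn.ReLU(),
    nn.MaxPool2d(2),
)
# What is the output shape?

Input shape: (2, 14, 81, 39)
  -> after first Conv2d: (2, 80, 81, 39)
  -> after first MaxPool2d: (2, 80, 40, 19)
  -> after second Conv2d: (2, 243, 40, 19)
Output shape: (2, 243, 20, 9)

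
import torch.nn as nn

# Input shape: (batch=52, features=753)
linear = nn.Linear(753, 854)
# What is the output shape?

Input shape: (52, 753)
Output shape: (52, 854)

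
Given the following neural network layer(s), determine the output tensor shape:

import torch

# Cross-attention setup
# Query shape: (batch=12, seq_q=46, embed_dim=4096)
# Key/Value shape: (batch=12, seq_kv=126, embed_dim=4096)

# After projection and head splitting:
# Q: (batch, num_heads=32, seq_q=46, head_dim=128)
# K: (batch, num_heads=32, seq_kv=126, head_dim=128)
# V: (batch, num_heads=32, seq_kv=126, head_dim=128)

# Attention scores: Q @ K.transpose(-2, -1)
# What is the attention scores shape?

Input shape: (12, 46, 4096)
Output shape: (12, 32, 46, 126)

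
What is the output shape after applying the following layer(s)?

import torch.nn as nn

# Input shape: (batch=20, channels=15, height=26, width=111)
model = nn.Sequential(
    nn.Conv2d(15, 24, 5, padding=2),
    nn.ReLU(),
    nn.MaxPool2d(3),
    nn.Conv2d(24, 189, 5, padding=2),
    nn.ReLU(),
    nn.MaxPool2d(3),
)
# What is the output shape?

Input shape: (20, 15, 26, 111)
  -> after first Conv2d: (20, 24, 26, 111)
  -> after first MaxPool2d: (20, 24, 8, 37)
  -> after second Conv2d: (20, 189, 8, 37)
Output shape: (20, 189, 2, 12)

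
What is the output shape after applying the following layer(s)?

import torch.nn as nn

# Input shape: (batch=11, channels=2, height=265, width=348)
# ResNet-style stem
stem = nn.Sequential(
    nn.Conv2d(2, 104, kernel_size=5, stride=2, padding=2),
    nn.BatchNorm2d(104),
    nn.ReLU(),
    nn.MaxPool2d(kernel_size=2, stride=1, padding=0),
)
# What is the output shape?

Input shape: (11, 2, 265, 348)
  -> after Conv2d 5x5 stride=2: (11, 104, 133, 174)
Output shape: (11, 104, 132, 173)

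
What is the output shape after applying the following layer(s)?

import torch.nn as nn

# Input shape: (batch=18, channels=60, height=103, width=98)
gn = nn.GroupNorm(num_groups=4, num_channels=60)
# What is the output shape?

Input shape: (18, 60, 103, 98)
Output shape: (18, 60, 103, 98)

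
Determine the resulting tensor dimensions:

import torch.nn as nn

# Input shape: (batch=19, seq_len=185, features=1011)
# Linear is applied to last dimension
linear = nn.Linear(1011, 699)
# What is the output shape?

Input shape: (19, 185, 1011)
Output shape: (19, 185, 699)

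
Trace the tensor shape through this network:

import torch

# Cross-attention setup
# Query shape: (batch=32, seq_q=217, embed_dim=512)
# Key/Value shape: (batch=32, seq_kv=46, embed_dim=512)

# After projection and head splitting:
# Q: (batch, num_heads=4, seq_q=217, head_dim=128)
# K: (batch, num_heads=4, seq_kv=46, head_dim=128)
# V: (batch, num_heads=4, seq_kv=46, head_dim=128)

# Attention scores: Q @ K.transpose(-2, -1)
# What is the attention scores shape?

Input shape: (32, 217, 512)
Output shape: (32, 4, 217, 46)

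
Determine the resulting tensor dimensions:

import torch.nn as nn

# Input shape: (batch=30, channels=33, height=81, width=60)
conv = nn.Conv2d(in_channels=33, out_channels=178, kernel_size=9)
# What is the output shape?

Input shape: (30, 33, 81, 60)
Output shape: (30, 178, 73, 52)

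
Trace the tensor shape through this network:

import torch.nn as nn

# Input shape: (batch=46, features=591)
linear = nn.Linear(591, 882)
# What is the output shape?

Input shape: (46, 591)
Output shape: (46, 882)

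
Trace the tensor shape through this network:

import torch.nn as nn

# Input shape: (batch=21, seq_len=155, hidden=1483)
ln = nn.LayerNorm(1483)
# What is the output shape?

Input shape: (21, 155, 1483)
Output shape: (21, 155, 1483)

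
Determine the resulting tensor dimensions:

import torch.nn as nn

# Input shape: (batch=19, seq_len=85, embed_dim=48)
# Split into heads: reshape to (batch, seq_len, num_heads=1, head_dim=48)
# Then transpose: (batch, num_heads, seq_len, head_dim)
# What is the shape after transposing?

Input shape: (19, 85, 48)
  -> after reshape: (19, 85, 1, 48)
Output shape: (19, 1, 85, 48)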